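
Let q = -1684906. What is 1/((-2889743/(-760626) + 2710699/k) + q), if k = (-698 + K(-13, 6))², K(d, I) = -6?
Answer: -188489207808/317584850155443917 ≈ -5.9351e-7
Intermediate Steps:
k = 495616 (k = (-698 - 6)² = (-704)² = 495616)
1/((-2889743/(-760626) + 2710699/k) + q) = 1/((-2889743/(-760626) + 2710699/495616) - 1684906) = 1/((-2889743*(-1/760626) + 2710699*(1/495616)) - 1684906) = 1/((2889743/760626 + 2710699/495616) - 1684906) = 1/(1747015502131/188489207808 - 1684906) = 1/(-317584850155443917/188489207808) = -188489207808/317584850155443917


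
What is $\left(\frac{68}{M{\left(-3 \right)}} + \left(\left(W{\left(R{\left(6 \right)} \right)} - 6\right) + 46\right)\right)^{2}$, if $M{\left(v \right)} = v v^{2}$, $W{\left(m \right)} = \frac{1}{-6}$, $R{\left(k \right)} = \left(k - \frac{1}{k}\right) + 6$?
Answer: $\frac{4060225}{2916} \approx 1392.4$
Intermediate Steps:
$R{\left(k \right)} = 6 + k - \frac{1}{k}$
$W{\left(m \right)} = - \frac{1}{6}$
$M{\left(v \right)} = v^{3}$
$\left(\frac{68}{M{\left(-3 \right)}} + \left(\left(W{\left(R{\left(6 \right)} \right)} - 6\right) + 46\right)\right)^{2} = \left(\frac{68}{\left(-3\right)^{3}} + \left(\left(- \frac{1}{6} - 6\right) + 46\right)\right)^{2} = \left(\frac{68}{-27} + \left(- \frac{37}{6} + 46\right)\right)^{2} = \left(68 \left(- \frac{1}{27}\right) + \frac{239}{6}\right)^{2} = \left(- \frac{68}{27} + \frac{239}{6}\right)^{2} = \left(\frac{2015}{54}\right)^{2} = \frac{4060225}{2916}$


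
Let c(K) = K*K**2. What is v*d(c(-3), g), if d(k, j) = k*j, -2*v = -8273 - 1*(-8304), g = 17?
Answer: 14229/2 ≈ 7114.5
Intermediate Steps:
c(K) = K**3
v = -31/2 (v = -(-8273 - 1*(-8304))/2 = -(-8273 + 8304)/2 = -1/2*31 = -31/2 ≈ -15.500)
d(k, j) = j*k
v*d(c(-3), g) = -527*(-3)**3/2 = -527*(-27)/2 = -31/2*(-459) = 14229/2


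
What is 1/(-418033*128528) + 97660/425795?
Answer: 1049433761936409/4575503263362416 ≈ 0.22936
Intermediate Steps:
1/(-418033*128528) + 97660/425795 = -1/418033*1/128528 + 97660*(1/425795) = -1/53728945424 + 19532/85159 = 1049433761936409/4575503263362416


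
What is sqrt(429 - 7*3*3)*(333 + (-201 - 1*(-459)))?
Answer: 591*sqrt(366) ≈ 11307.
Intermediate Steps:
sqrt(429 - 7*3*3)*(333 + (-201 - 1*(-459))) = sqrt(429 - 21*3)*(333 + (-201 + 459)) = sqrt(429 - 63)*(333 + 258) = sqrt(366)*591 = 591*sqrt(366)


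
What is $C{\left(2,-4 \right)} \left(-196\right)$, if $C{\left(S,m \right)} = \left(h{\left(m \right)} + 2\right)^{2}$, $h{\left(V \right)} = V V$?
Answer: $-63504$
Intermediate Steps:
$h{\left(V \right)} = V^{2}$
$C{\left(S,m \right)} = \left(2 + m^{2}\right)^{2}$ ($C{\left(S,m \right)} = \left(m^{2} + 2\right)^{2} = \left(2 + m^{2}\right)^{2}$)
$C{\left(2,-4 \right)} \left(-196\right) = \left(2 + \left(-4\right)^{2}\right)^{2} \left(-196\right) = \left(2 + 16\right)^{2} \left(-196\right) = 18^{2} \left(-196\right) = 324 \left(-196\right) = -63504$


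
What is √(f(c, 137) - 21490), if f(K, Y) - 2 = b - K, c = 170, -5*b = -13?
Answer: I*√541385/5 ≈ 147.16*I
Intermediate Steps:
b = 13/5 (b = -⅕*(-13) = 13/5 ≈ 2.6000)
f(K, Y) = 23/5 - K (f(K, Y) = 2 + (13/5 - K) = 23/5 - K)
√(f(c, 137) - 21490) = √((23/5 - 1*170) - 21490) = √((23/5 - 170) - 21490) = √(-827/5 - 21490) = √(-108277/5) = I*√541385/5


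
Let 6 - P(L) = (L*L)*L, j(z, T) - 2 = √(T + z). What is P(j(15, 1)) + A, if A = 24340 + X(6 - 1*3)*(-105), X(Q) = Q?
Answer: 23815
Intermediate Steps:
j(z, T) = 2 + √(T + z)
P(L) = 6 - L³ (P(L) = 6 - L*L*L = 6 - L²*L = 6 - L³)
A = 24025 (A = 24340 + (6 - 1*3)*(-105) = 24340 + (6 - 3)*(-105) = 24340 + 3*(-105) = 24340 - 315 = 24025)
P(j(15, 1)) + A = (6 - (2 + √(1 + 15))³) + 24025 = (6 - (2 + √16)³) + 24025 = (6 - (2 + 4)³) + 24025 = (6 - 1*6³) + 24025 = (6 - 1*216) + 24025 = (6 - 216) + 24025 = -210 + 24025 = 23815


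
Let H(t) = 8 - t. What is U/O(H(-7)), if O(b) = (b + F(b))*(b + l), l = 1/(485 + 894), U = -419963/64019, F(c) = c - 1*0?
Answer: -579128977/39728911020 ≈ -0.014577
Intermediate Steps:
F(c) = c (F(c) = c + 0 = c)
U = -419963/64019 (U = -419963*1/64019 = -419963/64019 ≈ -6.5600)
l = 1/1379 ≈ 0.00072516
O(b) = 2*b*(1/1379 + b) (O(b) = (b + b)*(b + 1/1379) = (2*b)*(1/1379 + b) = 2*b*(1/1379 + b))
U/O(H(-7)) = -419963*1379/(2*(1 + 1379*(8 - 1*(-7)))*(8 - 1*(-7)))/64019 = -419963*1379/(2*(1 + 1379*(8 + 7))*(8 + 7))/64019 = -419963*1379/(30*(1 + 1379*15))/64019 = -419963*1379/(30*(1 + 20685))/64019 = -419963/(64019*((2/1379)*15*20686)) = -419963/(64019*620580/1379) = -419963/64019*1379/620580 = -579128977/39728911020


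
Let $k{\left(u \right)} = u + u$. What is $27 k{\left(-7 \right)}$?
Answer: $-378$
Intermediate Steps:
$k{\left(u \right)} = 2 u$
$27 k{\left(-7 \right)} = 27 \cdot 2 \left(-7\right) = 27 \left(-14\right) = -378$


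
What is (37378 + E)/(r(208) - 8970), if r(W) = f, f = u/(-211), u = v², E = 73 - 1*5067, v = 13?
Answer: -6833024/1892839 ≈ -3.6099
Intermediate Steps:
E = -4994 (E = 73 - 5067 = -4994)
u = 169 (u = 13² = 169)
f = -169/211 (f = 169/(-211) = 169*(-1/211) = -169/211 ≈ -0.80095)
r(W) = -169/211
(37378 + E)/(r(208) - 8970) = (37378 - 4994)/(-169/211 - 8970) = 32384/(-1892839/211) = 32384*(-211/1892839) = -6833024/1892839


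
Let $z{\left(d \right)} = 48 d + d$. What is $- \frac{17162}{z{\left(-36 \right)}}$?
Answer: $\frac{8581}{882} \approx 9.729$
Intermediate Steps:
$z{\left(d \right)} = 49 d$
$- \frac{17162}{z{\left(-36 \right)}} = - \frac{17162}{49 \left(-36\right)} = - \frac{17162}{-1764} = \left(-17162\right) \left(- \frac{1}{1764}\right) = \frac{8581}{882}$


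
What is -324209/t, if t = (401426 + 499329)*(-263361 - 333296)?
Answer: 324209/537441776035 ≈ 6.0325e-7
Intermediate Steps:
t = -537441776035 (t = 900755*(-596657) = -537441776035)
-324209/t = -324209/(-537441776035) = -324209*(-1/537441776035) = 324209/537441776035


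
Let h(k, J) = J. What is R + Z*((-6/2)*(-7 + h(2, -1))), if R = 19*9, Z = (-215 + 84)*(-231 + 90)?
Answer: 443475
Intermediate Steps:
Z = 18471 (Z = -131*(-141) = 18471)
R = 171
R + Z*((-6/2)*(-7 + h(2, -1))) = 171 + 18471*((-6/2)*(-7 - 1)) = 171 + 18471*(-6*½*(-8)) = 171 + 18471*(-3*(-8)) = 171 + 18471*24 = 171 + 443304 = 443475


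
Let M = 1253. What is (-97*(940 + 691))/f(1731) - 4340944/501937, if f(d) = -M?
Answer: 10567249161/89846723 ≈ 117.61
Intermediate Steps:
f(d) = -1253 (f(d) = -1*1253 = -1253)
(-97*(940 + 691))/f(1731) - 4340944/501937 = -97*(940 + 691)/(-1253) - 4340944/501937 = -97*1631*(-1/1253) - 4340944*1/501937 = -158207*(-1/1253) - 4340944/501937 = 22601/179 - 4340944/501937 = 10567249161/89846723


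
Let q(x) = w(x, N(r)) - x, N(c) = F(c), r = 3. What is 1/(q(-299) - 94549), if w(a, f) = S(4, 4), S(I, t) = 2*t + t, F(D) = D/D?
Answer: -1/94238 ≈ -1.0611e-5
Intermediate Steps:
F(D) = 1
N(c) = 1
S(I, t) = 3*t
w(a, f) = 12 (w(a, f) = 3*4 = 12)
q(x) = 12 - x
1/(q(-299) - 94549) = 1/((12 - 1*(-299)) - 94549) = 1/((12 + 299) - 94549) = 1/(311 - 94549) = 1/(-94238) = -1/94238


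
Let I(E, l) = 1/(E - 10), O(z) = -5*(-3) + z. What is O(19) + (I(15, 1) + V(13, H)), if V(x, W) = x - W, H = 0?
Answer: 236/5 ≈ 47.200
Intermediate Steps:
O(z) = 15 + z
I(E, l) = 1/(-10 + E)
O(19) + (I(15, 1) + V(13, H)) = (15 + 19) + (1/(-10 + 15) + (13 - 1*0)) = 34 + (1/5 + (13 + 0)) = 34 + (⅕ + 13) = 34 + 66/5 = 236/5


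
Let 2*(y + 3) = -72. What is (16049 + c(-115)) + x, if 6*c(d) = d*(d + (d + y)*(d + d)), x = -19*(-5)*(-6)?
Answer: -3967201/6 ≈ -6.6120e+5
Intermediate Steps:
y = -39 (y = -3 + (½)*(-72) = -3 - 36 = -39)
x = -570 (x = 95*(-6) = -570)
c(d) = d*(d + 2*d*(-39 + d))/6 (c(d) = (d*(d + (d - 39)*(d + d)))/6 = (d*(d + (-39 + d)*(2*d)))/6 = (d*(d + 2*d*(-39 + d)))/6 = d*(d + 2*d*(-39 + d))/6)
(16049 + c(-115)) + x = (16049 + (⅙)*(-115)²*(-77 + 2*(-115))) - 570 = (16049 + (⅙)*13225*(-77 - 230)) - 570 = (16049 + (⅙)*13225*(-307)) - 570 = (16049 - 4060075/6) - 570 = -3963781/6 - 570 = -3967201/6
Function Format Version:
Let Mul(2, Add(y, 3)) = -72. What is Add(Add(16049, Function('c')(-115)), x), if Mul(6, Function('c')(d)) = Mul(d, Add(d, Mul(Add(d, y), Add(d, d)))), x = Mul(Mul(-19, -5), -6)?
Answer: Rational(-3967201, 6) ≈ -6.6120e+5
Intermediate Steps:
y = -39 (y = Add(-3, Mul(Rational(1, 2), -72)) = Add(-3, -36) = -39)
x = -570 (x = Mul(95, -6) = -570)
Function('c')(d) = Mul(Rational(1, 6), d, Add(d, Mul(2, d, Add(-39, d)))) (Function('c')(d) = Mul(Rational(1, 6), Mul(d, Add(d, Mul(Add(d, -39), Add(d, d))))) = Mul(Rational(1, 6), Mul(d, Add(d, Mul(Add(-39, d), Mul(2, d))))) = Mul(Rational(1, 6), Mul(d, Add(d, Mul(2, d, Add(-39, d))))) = Mul(Rational(1, 6), d, Add(d, Mul(2, d, Add(-39, d)))))
Add(Add(16049, Function('c')(-115)), x) = Add(Add(16049, Mul(Rational(1, 6), Pow(-115, 2), Add(-77, Mul(2, -115)))), -570) = Add(Add(16049, Mul(Rational(1, 6), 13225, Add(-77, -230))), -570) = Add(Add(16049, Mul(Rational(1, 6), 13225, -307)), -570) = Add(Add(16049, Rational(-4060075, 6)), -570) = Add(Rational(-3963781, 6), -570) = Rational(-3967201, 6)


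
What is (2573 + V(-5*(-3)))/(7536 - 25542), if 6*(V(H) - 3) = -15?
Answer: -5147/36012 ≈ -0.14292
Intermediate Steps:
V(H) = ½ (V(H) = 3 + (⅙)*(-15) = 3 - 5/2 = ½)
(2573 + V(-5*(-3)))/(7536 - 25542) = (2573 + ½)/(7536 - 25542) = (5147/2)/(-18006) = (5147/2)*(-1/18006) = -5147/36012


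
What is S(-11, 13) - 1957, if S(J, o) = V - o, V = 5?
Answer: -1965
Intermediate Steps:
S(J, o) = 5 - o
S(-11, 13) - 1957 = (5 - 1*13) - 1957 = (5 - 13) - 1957 = -8 - 1957 = -1965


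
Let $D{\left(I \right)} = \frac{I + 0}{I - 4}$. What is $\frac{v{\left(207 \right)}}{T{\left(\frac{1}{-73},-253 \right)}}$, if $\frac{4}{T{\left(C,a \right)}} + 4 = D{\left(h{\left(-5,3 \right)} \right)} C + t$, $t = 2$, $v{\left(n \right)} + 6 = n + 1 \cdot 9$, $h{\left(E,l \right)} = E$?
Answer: $- \frac{46165}{438} \approx -105.4$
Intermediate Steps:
$v{\left(n \right)} = 3 + n$ ($v{\left(n \right)} = -6 + \left(n + 1 \cdot 9\right) = -6 + \left(n + 9\right) = -6 + \left(9 + n\right) = 3 + n$)
$D{\left(I \right)} = \frac{I}{-4 + I}$
$T{\left(C,a \right)} = \frac{4}{-2 + \frac{5 C}{9}}$ ($T{\left(C,a \right)} = \frac{4}{-4 + \left(- \frac{5}{-4 - 5} C + 2\right)} = \frac{4}{-4 + \left(- \frac{5}{-9} C + 2\right)} = \frac{4}{-4 + \left(\left(-5\right) \left(- \frac{1}{9}\right) C + 2\right)} = \frac{4}{-4 + \left(\frac{5 C}{9} + 2\right)} = \frac{4}{-4 + \left(2 + \frac{5 C}{9}\right)} = \frac{4}{-2 + \frac{5 C}{9}}$)
$\frac{v{\left(207 \right)}}{T{\left(\frac{1}{-73},-253 \right)}} = \frac{3 + 207}{36 \frac{1}{-18 + \frac{5}{-73}}} = \frac{210}{36 \frac{1}{-18 + 5 \left(- \frac{1}{73}\right)}} = \frac{210}{36 \frac{1}{-18 - \frac{5}{73}}} = \frac{210}{36 \frac{1}{- \frac{1319}{73}}} = \frac{210}{36 \left(- \frac{73}{1319}\right)} = \frac{210}{- \frac{2628}{1319}} = 210 \left(- \frac{1319}{2628}\right) = - \frac{46165}{438}$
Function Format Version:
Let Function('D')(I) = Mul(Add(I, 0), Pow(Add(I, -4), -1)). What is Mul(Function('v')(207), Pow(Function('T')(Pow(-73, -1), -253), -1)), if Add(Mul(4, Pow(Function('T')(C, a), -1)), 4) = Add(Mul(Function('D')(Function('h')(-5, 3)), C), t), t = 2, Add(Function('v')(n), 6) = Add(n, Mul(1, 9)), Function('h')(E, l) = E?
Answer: Rational(-46165, 438) ≈ -105.40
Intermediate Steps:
Function('v')(n) = Add(3, n) (Function('v')(n) = Add(-6, Add(n, Mul(1, 9))) = Add(-6, Add(n, 9)) = Add(-6, Add(9, n)) = Add(3, n))
Function('D')(I) = Mul(I, Pow(Add(-4, I), -1))
Function('T')(C, a) = Mul(4, Pow(Add(-2, Mul(Rational(5, 9), C)), -1)) (Function('T')(C, a) = Mul(4, Pow(Add(-4, Add(Mul(Mul(-5, Pow(Add(-4, -5), -1)), C), 2)), -1)) = Mul(4, Pow(Add(-4, Add(Mul(Mul(-5, Pow(-9, -1)), C), 2)), -1)) = Mul(4, Pow(Add(-4, Add(Mul(Mul(-5, Rational(-1, 9)), C), 2)), -1)) = Mul(4, Pow(Add(-4, Add(Mul(Rational(5, 9), C), 2)), -1)) = Mul(4, Pow(Add(-4, Add(2, Mul(Rational(5, 9), C))), -1)) = Mul(4, Pow(Add(-2, Mul(Rational(5, 9), C)), -1)))
Mul(Function('v')(207), Pow(Function('T')(Pow(-73, -1), -253), -1)) = Mul(Add(3, 207), Pow(Mul(36, Pow(Add(-18, Mul(5, Pow(-73, -1))), -1)), -1)) = Mul(210, Pow(Mul(36, Pow(Add(-18, Mul(5, Rational(-1, 73))), -1)), -1)) = Mul(210, Pow(Mul(36, Pow(Add(-18, Rational(-5, 73)), -1)), -1)) = Mul(210, Pow(Mul(36, Pow(Rational(-1319, 73), -1)), -1)) = Mul(210, Pow(Mul(36, Rational(-73, 1319)), -1)) = Mul(210, Pow(Rational(-2628, 1319), -1)) = Mul(210, Rational(-1319, 2628)) = Rational(-46165, 438)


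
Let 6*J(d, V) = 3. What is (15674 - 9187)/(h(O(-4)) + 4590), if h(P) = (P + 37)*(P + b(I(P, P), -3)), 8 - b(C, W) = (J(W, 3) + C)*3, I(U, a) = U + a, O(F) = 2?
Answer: 12974/8907 ≈ 1.4566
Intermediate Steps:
J(d, V) = ½ (J(d, V) = (⅙)*3 = ½)
b(C, W) = 13/2 - 3*C (b(C, W) = 8 - (½ + C)*3 = 8 - (3/2 + 3*C) = 8 + (-3/2 - 3*C) = 13/2 - 3*C)
h(P) = (37 + P)*(13/2 - 5*P) (h(P) = (P + 37)*(P + (13/2 - 3*(P + P))) = (37 + P)*(P + (13/2 - 6*P)) = (37 + P)*(13/2 - 5*P))
(15674 - 9187)/(h(O(-4)) + 4590) = (15674 - 9187)/((481/2 - 5*2² - 357/2*2) + 4590) = 6487/((481/2 - 5*4 - 357) + 4590) = 6487/((481/2 - 20 - 357) + 4590) = 6487/(-273/2 + 4590) = 6487/(8907/2) = 6487*(2/8907) = 12974/8907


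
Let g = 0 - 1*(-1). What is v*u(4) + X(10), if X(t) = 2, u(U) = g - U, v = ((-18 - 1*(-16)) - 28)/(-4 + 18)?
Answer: 59/7 ≈ 8.4286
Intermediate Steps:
g = 1 (g = 0 + 1 = 1)
v = -15/7 (v = ((-18 + 16) - 28)/14 = (-2 - 28)*(1/14) = -30*1/14 = -15/7 ≈ -2.1429)
u(U) = 1 - U
v*u(4) + X(10) = -15*(1 - 1*4)/7 + 2 = -15*(1 - 4)/7 + 2 = -15/7*(-3) + 2 = 45/7 + 2 = 59/7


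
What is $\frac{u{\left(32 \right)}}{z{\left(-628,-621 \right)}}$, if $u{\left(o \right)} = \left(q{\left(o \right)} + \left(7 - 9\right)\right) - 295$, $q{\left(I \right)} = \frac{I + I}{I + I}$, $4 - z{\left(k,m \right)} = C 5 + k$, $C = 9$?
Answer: $- \frac{296}{587} \approx -0.50426$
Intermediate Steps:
$z{\left(k,m \right)} = -41 - k$ ($z{\left(k,m \right)} = 4 - \left(9 \cdot 5 + k\right) = 4 - \left(45 + k\right) = -41 - k$)
$q{\left(I \right)} = 1$ ($q{\left(I \right)} = \frac{2 I}{2 I} = 2 I \frac{1}{2 I} = 1$)
$u{\left(o \right)} = -296$ ($u{\left(o \right)} = \left(1 + \left(7 - 9\right)\right) - 295 = \left(1 - 2\right) - 295 = -1 - 295 = -296$)
$\frac{u{\left(32 \right)}}{z{\left(-628,-621 \right)}} = - \frac{296}{-41 - -628} = - \frac{296}{-41 + 628} = - \frac{296}{587}$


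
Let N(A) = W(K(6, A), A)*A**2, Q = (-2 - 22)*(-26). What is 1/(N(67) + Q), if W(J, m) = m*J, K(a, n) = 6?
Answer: 1/1805202 ≈ 5.5396e-7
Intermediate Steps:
Q = 624 (Q = -24*(-26) = 624)
W(J, m) = J*m
N(A) = 6*A**3 (N(A) = (6*A)*A**2 = 6*A**3)
1/(N(67) + Q) = 1/(6*67**3 + 624) = 1/(6*300763 + 624) = 1/(1804578 + 624) = 1/1805202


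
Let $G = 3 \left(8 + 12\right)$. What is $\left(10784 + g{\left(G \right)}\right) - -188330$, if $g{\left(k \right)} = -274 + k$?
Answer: $198900$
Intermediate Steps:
$G = 60$ ($G = 3 \cdot 20 = 60$)
$\left(10784 + g{\left(G \right)}\right) - -188330 = \left(10784 + \left(-274 + 60\right)\right) - -188330 = \left(10784 - 214\right) + 188330 = 10570 + 188330 = 198900$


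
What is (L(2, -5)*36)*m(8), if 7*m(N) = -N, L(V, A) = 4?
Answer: -1152/7 ≈ -164.57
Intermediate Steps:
m(N) = -N/7 (m(N) = (-N)/7 = -N/7)
(L(2, -5)*36)*m(8) = (4*36)*(-⅐*8) = 144*(-8/7) = -1152/7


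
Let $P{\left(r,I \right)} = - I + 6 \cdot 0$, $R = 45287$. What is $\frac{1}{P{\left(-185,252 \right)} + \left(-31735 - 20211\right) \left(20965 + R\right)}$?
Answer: $- \frac{1}{3441526644} \approx -2.9057 \cdot 10^{-10}$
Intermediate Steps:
$P{\left(r,I \right)} = - I$ ($P{\left(r,I \right)} = - I + 0 = - I$)
$\frac{1}{P{\left(-185,252 \right)} + \left(-31735 - 20211\right) \left(20965 + R\right)} = \frac{1}{\left(-1\right) 252 + \left(-31735 - 20211\right) \left(20965 + 45287\right)} = \frac{1}{-252 - 3441526392} = \frac{1}{-3441526644} = - \frac{1}{3441526644}$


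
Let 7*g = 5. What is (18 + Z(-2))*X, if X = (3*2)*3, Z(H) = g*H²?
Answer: 2628/7 ≈ 375.43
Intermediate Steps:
g = 5/7 (g = (⅐)*5 = 5/7 ≈ 0.71429)
Z(H) = 5*H²/7
X = 18 (X = 6*3 = 18)
(18 + Z(-2))*X = (18 + (5/7)*(-2)²)*18 = (18 + (5/7)*4)*18 = (18 + 20/7)*18 = (146/7)*18 = 2628/7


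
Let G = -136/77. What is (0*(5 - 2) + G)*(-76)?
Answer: 10336/77 ≈ 134.23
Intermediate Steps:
G = -136/77 (G = -136*1/77 = -136/77 ≈ -1.7662)
(0*(5 - 2) + G)*(-76) = (0*(5 - 2) - 136/77)*(-76) = (0*3 - 136/77)*(-76) = (0 - 136/77)*(-76) = -136/77*(-76) = 10336/77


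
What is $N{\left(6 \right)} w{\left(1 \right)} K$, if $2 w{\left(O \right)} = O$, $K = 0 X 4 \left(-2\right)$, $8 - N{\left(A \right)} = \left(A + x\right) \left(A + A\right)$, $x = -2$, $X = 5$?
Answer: $0$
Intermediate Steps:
$N{\left(A \right)} = 8 - 2 A \left(-2 + A\right)$ ($N{\left(A \right)} = 8 - \left(A - 2\right) \left(A + A\right) = 8 - \left(-2 + A\right) 2 A = 8 - 2 A \left(-2 + A\right)$)
$K = 0$ ($K = 0 \cdot 5 \cdot 4 \left(-2\right) = 0 \cdot 20 \left(-2\right) = 0 \left(-2\right) = 0$)
$w{\left(O \right)} = \frac{O}{2}$
$N{\left(6 \right)} w{\left(1 \right)} K = \left(8 - 2 \cdot 6^{2} + 4 \cdot 6\right) \frac{1}{2} \cdot 1 \cdot 0 = \left(8 - 72 + 24\right) \frac{1}{2} \cdot 0 = \left(-40\right) \frac{1}{2} \cdot 0 = \left(-20\right) 0 = 0$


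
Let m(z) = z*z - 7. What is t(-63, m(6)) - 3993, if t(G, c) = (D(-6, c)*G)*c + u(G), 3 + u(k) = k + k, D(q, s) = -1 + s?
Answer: -55278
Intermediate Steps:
m(z) = -7 + z**2 (m(z) = z**2 - 7 = -7 + z**2)
u(k) = -3 + 2*k (u(k) = -3 + (k + k) = -3 + 2*k)
t(G, c) = -3 + 2*G + G*c*(-1 + c) (t(G, c) = ((-1 + c)*G)*c + (-3 + 2*G) = (G*(-1 + c))*c + (-3 + 2*G) = G*c*(-1 + c) + (-3 + 2*G) = -3 + 2*G + G*c*(-1 + c))
t(-63, m(6)) - 3993 = (-3 + 2*(-63) - 63*(-7 + 6**2)*(-1 + (-7 + 6**2))) - 3993 = (-3 - 126 - 63*(-7 + 36)*(-1 + (-7 + 36))) - 3993 = (-3 - 126 - 63*29*(-1 + 29)) - 3993 = (-3 - 126 - 63*29*28) - 3993 = (-3 - 126 - 51156) - 3993 = -51285 - 3993 = -55278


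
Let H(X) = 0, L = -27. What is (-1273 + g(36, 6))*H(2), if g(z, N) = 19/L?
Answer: 0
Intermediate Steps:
g(z, N) = -19/27 (g(z, N) = 19/(-27) = 19*(-1/27) = -19/27)
(-1273 + g(36, 6))*H(2) = (-1273 - 19/27)*0 = -34390/27*0 = 0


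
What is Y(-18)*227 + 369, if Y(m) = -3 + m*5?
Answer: -20742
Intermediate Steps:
Y(m) = -3 + 5*m
Y(-18)*227 + 369 = (-3 + 5*(-18))*227 + 369 = (-3 - 90)*227 + 369 = -93*227 + 369 = -21111 + 369 = -20742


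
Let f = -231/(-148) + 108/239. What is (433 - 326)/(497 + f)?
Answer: 3784804/17651077 ≈ 0.21442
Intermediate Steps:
f = 71193/35372 (f = -231*(-1/148) + 108*(1/239) = 231/148 + 108/239 = 71193/35372 ≈ 2.0127)
(433 - 326)/(497 + f) = (433 - 326)/(497 + 71193/35372) = 107/(17651077/35372) = 107*(35372/17651077) = 3784804/17651077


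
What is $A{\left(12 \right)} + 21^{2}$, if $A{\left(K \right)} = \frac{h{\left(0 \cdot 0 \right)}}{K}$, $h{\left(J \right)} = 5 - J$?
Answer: $\frac{5297}{12} \approx 441.42$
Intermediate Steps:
$A{\left(K \right)} = \frac{5}{K}$ ($A{\left(K \right)} = \frac{5 - 0 \cdot 0}{K} = \frac{5 - 0}{K} = \frac{5 + 0}{K} = \frac{5}{K}$)
$A{\left(12 \right)} + 21^{2} = \frac{5}{12} + 21^{2} = 5 \cdot \frac{1}{12} + 441 = \frac{5}{12} + 441 = \frac{5297}{12}$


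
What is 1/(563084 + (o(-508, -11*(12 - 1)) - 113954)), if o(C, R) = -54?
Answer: 1/449076 ≈ 2.2268e-6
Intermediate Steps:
1/(563084 + (o(-508, -11*(12 - 1)) - 113954)) = 1/(563084 + (-54 - 113954)) = 1/(563084 - 114008) = 1/449076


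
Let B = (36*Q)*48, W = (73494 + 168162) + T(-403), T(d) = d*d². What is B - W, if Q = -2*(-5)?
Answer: 65226451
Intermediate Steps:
Q = 10
T(d) = d³
W = -65209171 (W = (73494 + 168162) + (-403)³ = 241656 - 65450827 = -65209171)
B = 17280 (B = (36*10)*48 = 360*48 = 17280)
B - W = 17280 - 1*(-65209171) = 17280 + 65209171 = 65226451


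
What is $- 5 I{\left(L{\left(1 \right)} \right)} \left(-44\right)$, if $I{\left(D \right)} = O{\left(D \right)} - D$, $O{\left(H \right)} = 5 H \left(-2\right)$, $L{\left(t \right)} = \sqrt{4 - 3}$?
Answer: $-2420$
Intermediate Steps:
$L{\left(t \right)} = 1$ ($L{\left(t \right)} = \sqrt{1} = 1$)
$O{\left(H \right)} = - 10 H$
$I{\left(D \right)} = - 11 D$ ($I{\left(D \right)} = - 10 D - D = - 11 D$)
$- 5 I{\left(L{\left(1 \right)} \right)} \left(-44\right) = - 5 \left(\left(-11\right) 1\right) \left(-44\right) = \left(-5\right) \left(-11\right) \left(-44\right) = 55 \left(-44\right) = -2420$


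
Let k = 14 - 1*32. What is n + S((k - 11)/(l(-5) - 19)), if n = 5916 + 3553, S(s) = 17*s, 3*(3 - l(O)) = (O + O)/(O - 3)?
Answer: 1871309/197 ≈ 9499.0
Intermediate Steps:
k = -18 (k = 14 - 32 = -18)
l(O) = 3 - 2*O/(3*(-3 + O)) (l(O) = 3 - (O + O)/(3*(O - 3)) = 3 - 2*O/(3*(-3 + O)))
n = 9469
n + S((k - 11)/(l(-5) - 19)) = 9469 + 17*((-18 - 11)/((-27 + 7*(-5))/(3*(-3 - 5)) - 19)) = 9469 + 17*(-29/((⅓)*(-27 - 35)/(-8) - 19)) = 9469 + 17*(-29/((⅓)*(-⅛)*(-62) - 19)) = 9469 + 17*(-29/(31/12 - 19)) = 9469 + 17*(-29/(-197/12)) = 9469 + 17*(-29*(-12/197)) = 9469 + 17*(348/197) = 9469 + 5916/197 = 1871309/197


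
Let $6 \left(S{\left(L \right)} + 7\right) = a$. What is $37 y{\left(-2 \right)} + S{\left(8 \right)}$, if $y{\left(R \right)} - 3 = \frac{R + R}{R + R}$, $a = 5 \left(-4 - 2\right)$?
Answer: $136$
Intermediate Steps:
$a = -30$ ($a = 5 \left(-6\right) = -30$)
$S{\left(L \right)} = -12$ ($S{\left(L \right)} = -7 + \frac{1}{6} \left(-30\right) = -7 - 5 = -12$)
$y{\left(R \right)} = 4$ ($y{\left(R \right)} = 3 + \frac{R + R}{R + R} = 3 + \frac{2 R}{2 R} = 3 + 2 R \frac{1}{2 R} = 3 + 1 = 4$)
$37 y{\left(-2 \right)} + S{\left(8 \right)} = 37 \cdot 4 - 12 = 148 - 12 = 136$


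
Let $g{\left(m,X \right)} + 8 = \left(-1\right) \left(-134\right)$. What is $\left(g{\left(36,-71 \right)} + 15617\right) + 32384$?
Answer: $48127$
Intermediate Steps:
$g{\left(m,X \right)} = 126$ ($g{\left(m,X \right)} = -8 - -134 = -8 + 134 = 126$)
$\left(g{\left(36,-71 \right)} + 15617\right) + 32384 = \left(126 + 15617\right) + 32384 = 15743 + 32384 = 48127$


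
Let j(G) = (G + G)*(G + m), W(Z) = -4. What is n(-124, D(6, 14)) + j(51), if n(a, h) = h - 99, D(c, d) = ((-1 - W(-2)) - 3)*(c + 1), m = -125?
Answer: -7647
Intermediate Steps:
D(c, d) = 0 (D(c, d) = ((-1 - 1*(-4)) - 3)*(c + 1) = ((-1 + 4) - 3)*(1 + c) = (3 - 3)*(1 + c) = 0*(1 + c) = 0)
n(a, h) = -99 + h
j(G) = 2*G*(-125 + G) (j(G) = (G + G)*(G - 125) = (2*G)*(-125 + G) = 2*G*(-125 + G))
n(-124, D(6, 14)) + j(51) = (-99 + 0) + 2*51*(-125 + 51) = -99 + 2*51*(-74) = -99 - 7548 = -7647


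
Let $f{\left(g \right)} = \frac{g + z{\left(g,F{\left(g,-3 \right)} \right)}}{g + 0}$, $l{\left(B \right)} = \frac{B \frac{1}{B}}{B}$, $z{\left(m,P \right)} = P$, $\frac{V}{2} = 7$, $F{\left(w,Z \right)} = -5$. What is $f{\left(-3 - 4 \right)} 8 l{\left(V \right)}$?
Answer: $\frac{48}{49} \approx 0.97959$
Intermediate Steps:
$V = 14$ ($V = 2 \cdot 7 = 14$)
$l{\left(B \right)} = \frac{1}{B}$ ($l{\left(B \right)} = 1 \frac{1}{B} = \frac{1}{B}$)
$f{\left(g \right)} = \frac{-5 + g}{g}$ ($f{\left(g \right)} = \frac{g - 5}{g + 0} = \frac{-5 + g}{g}$)
$f{\left(-3 - 4 \right)} 8 l{\left(V \right)} = \frac{\frac{-5 - 7}{-3 - 4} \cdot 8}{14} = \frac{-5 - 7}{-3 - 4} \cdot 8 \cdot \frac{1}{14} = \frac{-5 - 7}{-7} \cdot 8 \cdot \frac{1}{14} = \left(- \frac{1}{7}\right) \left(-12\right) 8 \cdot \frac{1}{14} = \frac{12}{7} \cdot 8 \cdot \frac{1}{14} = \frac{96}{7} \cdot \frac{1}{14} = \frac{48}{49}$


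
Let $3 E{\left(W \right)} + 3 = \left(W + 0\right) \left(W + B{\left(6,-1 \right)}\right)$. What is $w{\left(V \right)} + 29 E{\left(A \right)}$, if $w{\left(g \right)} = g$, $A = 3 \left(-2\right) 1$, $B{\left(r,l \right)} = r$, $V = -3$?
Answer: $-32$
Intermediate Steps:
$A = -6$ ($A = \left(-6\right) 1 = -6$)
$E{\left(W \right)} = -1 + \frac{W \left(6 + W\right)}{3}$ ($E{\left(W \right)} = -1 + \frac{\left(W + 0\right) \left(W + 6\right)}{3} = -1 + \frac{W \left(6 + W\right)}{3}$)
$w{\left(V \right)} + 29 E{\left(A \right)} = -3 + 29 \left(-1 + 2 \left(-6\right) + \frac{\left(-6\right)^{2}}{3}\right) = -3 + 29 \left(-1 - 12 + \frac{1}{3} \cdot 36\right) = -3 + 29 \left(-1 - 12 + 12\right) = -3 + 29 \left(-1\right) = -3 - 29 = -32$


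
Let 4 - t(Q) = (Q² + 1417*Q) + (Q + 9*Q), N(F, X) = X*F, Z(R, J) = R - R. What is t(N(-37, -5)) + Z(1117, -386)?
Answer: -298216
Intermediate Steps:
Z(R, J) = 0
N(F, X) = F*X
t(Q) = 4 - Q² - 1427*Q (t(Q) = 4 - ((Q² + 1417*Q) + (Q + 9*Q)) = 4 - ((Q² + 1417*Q) + 10*Q) = 4 - (Q² + 1427*Q) = 4 + (-Q² - 1427*Q) = 4 - Q² - 1427*Q)
t(N(-37, -5)) + Z(1117, -386) = (4 - (-37*(-5))² - (-52799)*(-5)) + 0 = (4 - 1*185² - 1427*185) + 0 = (4 - 1*34225 - 263995) + 0 = (4 - 34225 - 263995) + 0 = -298216 + 0 = -298216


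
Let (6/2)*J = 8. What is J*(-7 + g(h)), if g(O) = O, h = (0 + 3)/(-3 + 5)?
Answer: -44/3 ≈ -14.667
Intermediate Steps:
h = 3/2 ≈ 1.5000
J = 8/3 (J = (⅓)*8 = 8/3 ≈ 2.6667)
J*(-7 + g(h)) = 8*(-7 + 3/2)/3 = (8/3)*(-11/2) = -44/3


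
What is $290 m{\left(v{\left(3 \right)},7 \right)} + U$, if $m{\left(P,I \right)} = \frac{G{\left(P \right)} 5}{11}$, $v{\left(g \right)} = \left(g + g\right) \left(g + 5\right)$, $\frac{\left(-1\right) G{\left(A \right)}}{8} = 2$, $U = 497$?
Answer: $- \frac{17733}{11} \approx -1612.1$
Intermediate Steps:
$G{\left(A \right)} = -16$ ($G{\left(A \right)} = \left(-8\right) 2 = -16$)
$v{\left(g \right)} = 2 g \left(5 + g\right)$
$m{\left(P,I \right)} = - \frac{80}{11}$ ($m{\left(P,I \right)} = \frac{\left(-16\right) 5}{11} = \left(-80\right) \frac{1}{11} = - \frac{80}{11}$)
$290 m{\left(v{\left(3 \right)},7 \right)} + U = 290 \left(- \frac{80}{11}\right) + 497 = - \frac{23200}{11} + 497 = - \frac{17733}{11}$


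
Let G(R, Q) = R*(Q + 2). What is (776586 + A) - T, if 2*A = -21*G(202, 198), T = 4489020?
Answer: -4136634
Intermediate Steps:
G(R, Q) = R*(2 + Q)
A = -424200 (A = (-4242*(2 + 198))/2 = (-4242*200)/2 = (-21*40400)/2 = (1/2)*(-848400) = -424200)
(776586 + A) - T = (776586 - 424200) - 1*4489020 = 352386 - 4489020 = -4136634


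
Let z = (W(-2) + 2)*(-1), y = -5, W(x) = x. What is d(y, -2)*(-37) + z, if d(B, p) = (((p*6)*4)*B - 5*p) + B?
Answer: -9065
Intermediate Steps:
d(B, p) = B - 5*p + 24*B*p (d(B, p) = (((6*p)*4)*B - 5*p) + B = ((24*p)*B - 5*p) + B = (24*B*p - 5*p) + B = (-5*p + 24*B*p) + B = B - 5*p + 24*B*p)
z = 0 (z = (-2 + 2)*(-1) = 0*(-1) = 0)
d(y, -2)*(-37) + z = (-5 - 5*(-2) + 24*(-5)*(-2))*(-37) + 0 = (-5 + 10 + 240)*(-37) + 0 = 245*(-37) + 0 = -9065 + 0 = -9065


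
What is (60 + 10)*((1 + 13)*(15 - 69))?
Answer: -52920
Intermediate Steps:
(60 + 10)*((1 + 13)*(15 - 69)) = 70*(14*(-54)) = 70*(-756) = -52920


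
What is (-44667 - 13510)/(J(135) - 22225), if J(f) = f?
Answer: 58177/22090 ≈ 2.6336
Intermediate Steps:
(-44667 - 13510)/(J(135) - 22225) = (-44667 - 13510)/(135 - 22225) = -58177/(-22090) = -58177*(-1/22090) = 58177/22090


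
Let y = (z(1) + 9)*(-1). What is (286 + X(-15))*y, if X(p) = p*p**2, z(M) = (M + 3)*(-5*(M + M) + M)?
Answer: -83403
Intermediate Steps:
z(M) = -9*M*(3 + M) (z(M) = (3 + M)*(-10*M + M) = (3 + M)*(-9*M) = -9*M*(3 + M))
X(p) = p**3
y = 27 (y = (-9*1*(3 + 1) + 9)*(-1) = (-9*1*4 + 9)*(-1) = (-36 + 9)*(-1) = -27*(-1) = 27)
(286 + X(-15))*y = (286 + (-15)**3)*27 = (286 - 3375)*27 = -3089*27 = -83403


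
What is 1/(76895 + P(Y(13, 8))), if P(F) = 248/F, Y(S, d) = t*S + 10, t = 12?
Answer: 83/6382409 ≈ 1.3004e-5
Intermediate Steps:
Y(S, d) = 10 + 12*S (Y(S, d) = 12*S + 10 = 10 + 12*S)
1/(76895 + P(Y(13, 8))) = 1/(76895 + 248/(10 + 12*13)) = 1/(76895 + 248/(10 + 156)) = 1/(76895 + 248/166) = 1/(76895 + 248*(1/166)) = 1/(76895 + 124/83) = 1/(6382409/83) = 83/6382409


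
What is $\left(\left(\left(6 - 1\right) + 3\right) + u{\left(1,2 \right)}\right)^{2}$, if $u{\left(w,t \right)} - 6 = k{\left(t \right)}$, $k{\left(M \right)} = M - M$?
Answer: $196$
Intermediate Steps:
$k{\left(M \right)} = 0$
$u{\left(w,t \right)} = 6$ ($u{\left(w,t \right)} = 6 + 0 = 6$)
$\left(\left(\left(6 - 1\right) + 3\right) + u{\left(1,2 \right)}\right)^{2} = \left(\left(\left(6 - 1\right) + 3\right) + 6\right)^{2} = \left(\left(5 + 3\right) + 6\right)^{2} = \left(8 + 6\right)^{2} = 14^{2} = 196$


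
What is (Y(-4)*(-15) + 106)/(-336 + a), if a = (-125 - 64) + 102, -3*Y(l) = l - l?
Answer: -106/423 ≈ -0.25059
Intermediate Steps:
Y(l) = 0 (Y(l) = -(l - l)/3 = -1/3*0 = 0)
a = -87 (a = -189 + 102 = -87)
(Y(-4)*(-15) + 106)/(-336 + a) = (0*(-15) + 106)/(-336 - 87) = (0 + 106)/(-423) = 106*(-1/423) = -106/423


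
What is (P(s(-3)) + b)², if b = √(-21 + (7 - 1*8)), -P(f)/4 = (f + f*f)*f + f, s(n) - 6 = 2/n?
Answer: 401264986/729 - 40064*I*√22/27 ≈ 5.5043e+5 - 6959.9*I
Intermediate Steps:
s(n) = 6 + 2/n
P(f) = -4*f - 4*f*(f + f²) (P(f) = -4*((f + f*f)*f + f) = -4*((f + f²)*f + f) = -4*(f*(f + f²) + f) = -4*(f + f*(f + f²)) = -4*f - 4*f*(f + f²))
b = I*√22 (b = √(-21 + (7 - 8)) = √(-21 - 1) = √(-22) = I*√22 ≈ 4.6904*I)
(P(s(-3)) + b)² = (-4*(6 + 2/(-3))*(1 + (6 + 2/(-3)) + (6 + 2/(-3))²) + I*√22)² = (-4*(6 + 2*(-⅓))*(1 + (6 + 2*(-⅓)) + (6 + 2*(-⅓))²) + I*√22)² = (-4*(6 - ⅔)*(1 + (6 - ⅔) + (6 - ⅔)²) + I*√22)² = (-4*16/3*(1 + 16/3 + (16/3)²) + I*√22)² = (-4*16/3*(1 + 16/3 + 256/9) + I*√22)² = (-4*16/3*313/9 + I*√22)² = (-20032/27 + I*√22)²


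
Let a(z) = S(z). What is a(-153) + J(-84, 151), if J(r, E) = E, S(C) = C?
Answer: -2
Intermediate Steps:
a(z) = z
a(-153) + J(-84, 151) = -153 + 151 = -2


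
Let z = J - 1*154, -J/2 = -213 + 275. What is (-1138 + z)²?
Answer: 2005056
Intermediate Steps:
J = -124 (J = -2*(-213 + 275) = -2*62 = -124)
z = -278 (z = -124 - 1*154 = -124 - 154 = -278)
(-1138 + z)² = (-1138 - 278)² = (-1416)² = 2005056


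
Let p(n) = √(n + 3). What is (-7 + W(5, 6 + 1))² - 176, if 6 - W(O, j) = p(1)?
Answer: -167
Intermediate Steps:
p(n) = √(3 + n)
W(O, j) = 4 (W(O, j) = 6 - √(3 + 1) = 6 - √4 = 6 - 1*2 = 6 - 2 = 4)
(-7 + W(5, 6 + 1))² - 176 = (-7 + 4)² - 176 = (-3)² - 176 = 9 - 176 = -167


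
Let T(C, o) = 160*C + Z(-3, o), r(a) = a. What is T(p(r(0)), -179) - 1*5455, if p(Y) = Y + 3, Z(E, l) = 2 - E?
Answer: -4970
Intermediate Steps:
p(Y) = 3 + Y
T(C, o) = 5 + 160*C (T(C, o) = 160*C + (2 - 1*(-3)) = 160*C + (2 + 3) = 160*C + 5 = 5 + 160*C)
T(p(r(0)), -179) - 1*5455 = (5 + 160*(3 + 0)) - 1*5455 = (5 + 160*3) - 5455 = (5 + 480) - 5455 = 485 - 5455 = -4970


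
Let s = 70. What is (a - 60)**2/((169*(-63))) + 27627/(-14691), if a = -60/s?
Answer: -632561211/283864399 ≈ -2.2284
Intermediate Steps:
a = -6/7 (a = -60/70 = -60*1/70 = -6/7 ≈ -0.85714)
(a - 60)**2/((169*(-63))) + 27627/(-14691) = (-6/7 - 60)**2/((169*(-63))) + 27627/(-14691) = (-426/7)**2/(-10647) + 27627*(-1/14691) = (181476/49)*(-1/10647) - 9209/4897 = -20164/57967 - 9209/4897 = -632561211/283864399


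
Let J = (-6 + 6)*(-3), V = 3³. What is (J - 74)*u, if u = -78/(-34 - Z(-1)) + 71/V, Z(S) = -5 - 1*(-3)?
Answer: -80993/216 ≈ -374.97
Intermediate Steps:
V = 27
J = 0 (J = 0*(-3) = 0)
Z(S) = -2 (Z(S) = -5 + 3 = -2)
u = 2189/432 (u = -78/(-34 - 1*(-2)) + 71/27 = -78/(-34 + 2) + 71*(1/27) = -78/(-32) + 71/27 = -78*(-1/32) + 71/27 = 39/16 + 71/27 = 2189/432 ≈ 5.0671)
(J - 74)*u = (0 - 74)*(2189/432) = -74*2189/432 = -80993/216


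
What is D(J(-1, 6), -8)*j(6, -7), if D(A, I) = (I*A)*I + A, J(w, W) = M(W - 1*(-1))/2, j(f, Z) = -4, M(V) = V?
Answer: -910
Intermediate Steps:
J(w, W) = 1/2 + W/2 (J(w, W) = (W - 1*(-1))/2 = (W + 1)*(1/2) = (1 + W)*(1/2) = 1/2 + W/2)
D(A, I) = A + A*I**2 (D(A, I) = (A*I)*I + A = A*I**2 + A = A + A*I**2)
D(J(-1, 6), -8)*j(6, -7) = ((1/2 + (1/2)*6)*(1 + (-8)**2))*(-4) = ((1/2 + 3)*(1 + 64))*(-4) = ((7/2)*65)*(-4) = (455/2)*(-4) = -910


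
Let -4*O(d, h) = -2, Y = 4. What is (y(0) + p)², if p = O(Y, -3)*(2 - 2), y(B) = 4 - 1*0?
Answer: 16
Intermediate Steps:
y(B) = 4 (y(B) = 4 + 0 = 4)
O(d, h) = ½ (O(d, h) = -¼*(-2) = ½)
p = 0 (p = (2 - 2)/2 = (½)*0 = 0)
(y(0) + p)² = (4 + 0)² = 4² = 16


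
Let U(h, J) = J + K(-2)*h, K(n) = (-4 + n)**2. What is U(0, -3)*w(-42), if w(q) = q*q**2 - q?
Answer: 222138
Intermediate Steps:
U(h, J) = J + 36*h (U(h, J) = J + (-4 - 2)**2*h = J + (-6)**2*h = J + 36*h)
w(q) = q**3 - q
U(0, -3)*w(-42) = (-3 + 36*0)*((-42)**3 - 1*(-42)) = (-3 + 0)*(-74088 + 42) = -3*(-74046) = 222138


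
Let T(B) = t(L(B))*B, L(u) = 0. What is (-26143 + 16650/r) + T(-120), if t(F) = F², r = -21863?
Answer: -571581059/21863 ≈ -26144.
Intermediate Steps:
T(B) = 0 (T(B) = 0²*B = 0*B = 0)
(-26143 + 16650/r) + T(-120) = (-26143 + 16650/(-21863)) + 0 = (-26143 + 16650*(-1/21863)) + 0 = (-26143 - 16650/21863) + 0 = -571581059/21863 + 0 = -571581059/21863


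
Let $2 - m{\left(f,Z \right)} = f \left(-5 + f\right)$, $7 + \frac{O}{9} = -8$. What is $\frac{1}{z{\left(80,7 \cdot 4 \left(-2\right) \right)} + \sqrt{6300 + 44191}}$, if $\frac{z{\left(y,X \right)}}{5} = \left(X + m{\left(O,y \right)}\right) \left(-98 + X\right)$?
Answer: $\frac{2084940}{30428823617987} - \frac{\sqrt{50491}}{213001765325909} \approx 6.8518 \cdot 10^{-8}$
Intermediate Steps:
$O = -135$ ($O = -63 + 9 \left(-8\right) = -63 - 72 = -135$)
$m{\left(f,Z \right)} = 2 - f \left(-5 + f\right)$
$z{\left(y,X \right)} = 5 \left(-18898 + X\right) \left(-98 + X\right)$ ($z{\left(y,X \right)} = 5 \left(X + \left(2 - \left(-135\right)^{2} + 5 \left(-135\right)\right)\right) \left(-98 + X\right) = 5 \left(X - 18898\right) \left(-98 + X\right) = 5 \left(-18898 + X\right) \left(-98 + X\right)$)
$\frac{1}{z{\left(80,7 \cdot 4 \left(-2\right) \right)} + \sqrt{6300 + 44191}} = \frac{1}{\left(9260020 - 94980 \cdot 7 \cdot 4 \left(-2\right) + 5 \left(7 \cdot 4 \left(-2\right)\right)^{2}\right) + \sqrt{6300 + 44191}} = \frac{1}{\left(9260020 - 94980 \cdot 28 \left(-2\right) + 5 \left(28 \left(-2\right)\right)^{2}\right) + \sqrt{50491}} = \frac{1}{\left(9260020 - -5318880 + 5 \left(-56\right)^{2}\right) + \sqrt{50491}} = \frac{1}{\left(9260020 + 5318880 + 5 \cdot 3136\right) + \sqrt{50491}} = \frac{1}{\left(9260020 + 5318880 + 15680\right) + \sqrt{50491}} = \frac{1}{14594580 + \sqrt{50491}}$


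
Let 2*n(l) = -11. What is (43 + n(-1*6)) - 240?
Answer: -405/2 ≈ -202.50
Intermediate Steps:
n(l) = -11/2 (n(l) = (½)*(-11) = -11/2)
(43 + n(-1*6)) - 240 = (43 - 11/2) - 240 = 75/2 - 240 = -405/2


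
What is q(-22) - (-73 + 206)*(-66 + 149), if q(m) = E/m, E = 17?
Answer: -242875/22 ≈ -11040.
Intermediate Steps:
q(m) = 17/m
q(-22) - (-73 + 206)*(-66 + 149) = 17/(-22) - (-73 + 206)*(-66 + 149) = 17*(-1/22) - 133*83 = -17/22 - 1*11039 = -17/22 - 11039 = -242875/22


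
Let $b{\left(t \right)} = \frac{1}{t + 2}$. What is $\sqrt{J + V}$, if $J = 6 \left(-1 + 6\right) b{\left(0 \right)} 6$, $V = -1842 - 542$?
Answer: $i \sqrt{2294} \approx 47.896 i$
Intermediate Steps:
$V = -2384$ ($V = -1842 - 542 = -2384$)
$b{\left(t \right)} = \frac{1}{2 + t}$
$J = 90$ ($J = \frac{6 \left(-1 + 6\right)}{2 + 0} \cdot 6 = \frac{6 \cdot 5}{2} \cdot 6 = 30 \cdot \frac{1}{2} \cdot 6 = 15 \cdot 6 = 90$)
$\sqrt{J + V} = \sqrt{90 - 2384} = \sqrt{-2294} = i \sqrt{2294}$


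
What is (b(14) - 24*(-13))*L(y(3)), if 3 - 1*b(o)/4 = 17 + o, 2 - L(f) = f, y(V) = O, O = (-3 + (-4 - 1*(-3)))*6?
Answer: 5200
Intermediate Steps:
O = -24 (O = (-3 + (-4 + 3))*6 = (-3 - 1)*6 = -4*6 = -24)
y(V) = -24
L(f) = 2 - f
b(o) = -56 - 4*o (b(o) = 12 - 4*(17 + o) = 12 + (-68 - 4*o) = -56 - 4*o)
(b(14) - 24*(-13))*L(y(3)) = ((-56 - 4*14) - 24*(-13))*(2 - 1*(-24)) = ((-56 - 56) + 312)*(2 + 24) = (-112 + 312)*26 = 200*26 = 5200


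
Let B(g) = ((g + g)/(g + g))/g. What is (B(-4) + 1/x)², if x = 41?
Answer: 1369/26896 ≈ 0.050900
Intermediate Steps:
B(g) = 1/g (B(g) = ((2*g)/((2*g)))/g = ((2*g)*(1/(2*g)))/g = 1/g)
(B(-4) + 1/x)² = (1/(-4) + 1/41)² = (-¼ + 1/41)² = (-37/164)² = 1369/26896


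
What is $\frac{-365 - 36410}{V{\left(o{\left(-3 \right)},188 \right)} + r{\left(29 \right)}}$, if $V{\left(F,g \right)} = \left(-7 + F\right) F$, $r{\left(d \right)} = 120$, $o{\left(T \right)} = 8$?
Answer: $- \frac{36775}{128} \approx -287.3$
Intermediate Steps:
$V{\left(F,g \right)} = F \left(-7 + F\right)$
$\frac{-365 - 36410}{V{\left(o{\left(-3 \right)},188 \right)} + r{\left(29 \right)}} = \frac{-365 - 36410}{8 \left(-7 + 8\right) + 120} = - \frac{36775}{8 \cdot 1 + 120} = - \frac{36775}{8 + 120} = - \frac{36775}{128}$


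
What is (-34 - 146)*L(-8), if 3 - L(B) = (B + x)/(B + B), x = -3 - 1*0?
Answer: -1665/4 ≈ -416.25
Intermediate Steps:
x = -3 (x = -3 + 0 = -3)
L(B) = 3 - (-3 + B)/(2*B) (L(B) = 3 - (B - 3)/(B + B) = 3 - (-3 + B)/(2*B))
(-34 - 146)*L(-8) = (-34 - 146)*((½)*(3 + 5*(-8))/(-8)) = -90*(-1)*(3 - 40)/8 = -90*(-1)*(-37)/8 = -180*37/16 = -1665/4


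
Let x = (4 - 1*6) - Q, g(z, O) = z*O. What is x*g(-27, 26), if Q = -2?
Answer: 0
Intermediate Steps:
g(z, O) = O*z
x = 0 (x = (4 - 1*6) - 1*(-2) = (4 - 6) + 2 = -2 + 2 = 0)
x*g(-27, 26) = 0*(26*(-27)) = 0*(-702) = 0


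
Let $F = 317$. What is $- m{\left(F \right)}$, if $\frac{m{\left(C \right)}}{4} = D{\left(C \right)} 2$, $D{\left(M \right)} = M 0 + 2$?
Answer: $-16$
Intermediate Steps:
$D{\left(M \right)} = 2$ ($D{\left(M \right)} = 0 + 2 = 2$)
$m{\left(C \right)} = 16$ ($m{\left(C \right)} = 4 \cdot 2 \cdot 2 = 4 \cdot 4 = 16$)
$- m{\left(F \right)} = \left(-1\right) 16 = -16$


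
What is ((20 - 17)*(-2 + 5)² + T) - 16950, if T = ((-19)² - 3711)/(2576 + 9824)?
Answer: -4196971/248 ≈ -16923.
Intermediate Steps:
T = -67/248 (T = (361 - 3711)/12400 = -3350*1/12400 = -67/248 ≈ -0.27016)
((20 - 17)*(-2 + 5)² + T) - 16950 = ((20 - 17)*(-2 + 5)² - 67/248) - 16950 = (3*3² - 67/248) - 16950 = (3*9 - 67/248) - 16950 = (27 - 67/248) - 16950 = 6629/248 - 16950 = -4196971/248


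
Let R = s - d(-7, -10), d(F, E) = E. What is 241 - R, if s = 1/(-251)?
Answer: 57982/251 ≈ 231.00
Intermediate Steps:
s = -1/251 ≈ -0.0039841
R = 2509/251 (R = -1/251 - 1*(-10) = -1/251 + 10 = 2509/251 ≈ 9.9960)
241 - R = 241 - 1*2509/251 = 241 - 2509/251 = 57982/251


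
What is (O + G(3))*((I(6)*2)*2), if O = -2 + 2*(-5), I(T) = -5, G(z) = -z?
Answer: 300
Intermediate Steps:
O = -12 (O = -2 - 10 = -12)
(O + G(3))*((I(6)*2)*2) = (-12 - 1*3)*(-5*2*2) = (-12 - 3)*(-10*2) = -15*(-20) = 300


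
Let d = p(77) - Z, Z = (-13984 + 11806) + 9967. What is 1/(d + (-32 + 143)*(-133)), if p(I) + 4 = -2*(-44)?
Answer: -1/22468 ≈ -4.4508e-5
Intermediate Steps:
p(I) = 84 (p(I) = -4 - 2*(-44) = -4 + 88 = 84)
Z = 7789 (Z = -2178 + 9967 = 7789)
d = -7705 (d = 84 - 1*7789 = 84 - 7789 = -7705)
1/(d + (-32 + 143)*(-133)) = 1/(-7705 + (-32 + 143)*(-133)) = 1/(-7705 + 111*(-133)) = 1/(-7705 - 14763) = 1/(-22468) = -1/22468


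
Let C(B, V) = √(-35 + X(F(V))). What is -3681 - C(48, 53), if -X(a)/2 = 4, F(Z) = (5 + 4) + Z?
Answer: -3681 - I*√43 ≈ -3681.0 - 6.5574*I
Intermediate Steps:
F(Z) = 9 + Z
X(a) = -8 (X(a) = -2*4 = -8)
C(B, V) = I*√43 (C(B, V) = √(-35 - 8) = √(-43) = I*√43)
-3681 - C(48, 53) = -3681 - I*√43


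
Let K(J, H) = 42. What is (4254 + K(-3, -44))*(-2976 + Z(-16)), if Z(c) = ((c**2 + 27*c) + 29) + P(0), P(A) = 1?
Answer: -13412112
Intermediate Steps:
Z(c) = 30 + c**2 + 27*c (Z(c) = ((c**2 + 27*c) + 29) + 1 = (29 + c**2 + 27*c) + 1 = 30 + c**2 + 27*c)
(4254 + K(-3, -44))*(-2976 + Z(-16)) = (4254 + 42)*(-2976 + (30 + (-16)**2 + 27*(-16))) = 4296*(-2976 + (30 + 256 - 432)) = 4296*(-2976 - 146) = 4296*(-3122) = -13412112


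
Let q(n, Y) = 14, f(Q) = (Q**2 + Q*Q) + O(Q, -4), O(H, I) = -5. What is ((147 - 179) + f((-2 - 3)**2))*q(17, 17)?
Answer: 16982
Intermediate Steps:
f(Q) = -5 + 2*Q**2 (f(Q) = (Q**2 + Q*Q) - 5 = (Q**2 + Q**2) - 5 = 2*Q**2 - 5 = -5 + 2*Q**2)
((147 - 179) + f((-2 - 3)**2))*q(17, 17) = ((147 - 179) + (-5 + 2*((-2 - 3)**2)**2))*14 = (-32 + (-5 + 2*((-5)**2)**2))*14 = (-32 + (-5 + 2*25**2))*14 = (-32 + (-5 + 2*625))*14 = (-32 + (-5 + 1250))*14 = (-32 + 1245)*14 = 1213*14 = 16982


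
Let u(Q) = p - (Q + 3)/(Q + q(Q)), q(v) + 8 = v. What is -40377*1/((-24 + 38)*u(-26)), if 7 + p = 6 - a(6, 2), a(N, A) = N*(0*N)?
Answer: 1211310/581 ≈ 2084.9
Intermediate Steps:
q(v) = -8 + v
a(N, A) = 0 (a(N, A) = N*0 = 0)
p = -1 (p = -7 + (6 - 1*0) = -7 + (6 + 0) = -7 + 6 = -1)
u(Q) = -1 - (3 + Q)/(-8 + 2*Q) (u(Q) = -1 - (Q + 3)/(Q + (-8 + Q)) = -1 - (3 + Q)/(-8 + 2*Q))
-40377*1/((-24 + 38)*u(-26)) = -40377*2*(-4 - 26)/((-24 + 38)*(5 - 3*(-26))) = -40377*(-30/(7*(5 + 78))) = -40377/(14*((½)*(-1/30)*83)) = -40377/(14*(-83/60)) = -40377/(-581/30) = -40377*(-30/581) = 1211310/581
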